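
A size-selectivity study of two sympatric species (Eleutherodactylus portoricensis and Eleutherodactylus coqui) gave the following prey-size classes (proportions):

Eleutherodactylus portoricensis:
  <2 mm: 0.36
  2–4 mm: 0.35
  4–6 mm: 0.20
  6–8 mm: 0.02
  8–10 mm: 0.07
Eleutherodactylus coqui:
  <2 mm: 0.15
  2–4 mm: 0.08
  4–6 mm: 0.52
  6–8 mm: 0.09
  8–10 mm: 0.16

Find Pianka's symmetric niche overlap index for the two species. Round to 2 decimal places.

Σ p₁ᵢp₂ᵢ = 0.0540 + 0.0280 + 0.1040 + 0.0018 + 0.0112 = 0.1990
Σp_1ᵢ² = 0.36² + 0.35² + 0.20² + 0.02² + 0.07² = 0.1296 + 0.1225 + 0.0400 + 0.0004 + 0.0049 = 0.2974
Σp_2ᵢ² = 0.15² + 0.08² + 0.52² + 0.09² + 0.16² = 0.0225 + 0.0064 + 0.2704 + 0.0081 + 0.0256 = 0.3330
O = 0.1990 / √(0.2974 × 0.3330) = 0.1990 / 0.31470 = 0.6323

0.63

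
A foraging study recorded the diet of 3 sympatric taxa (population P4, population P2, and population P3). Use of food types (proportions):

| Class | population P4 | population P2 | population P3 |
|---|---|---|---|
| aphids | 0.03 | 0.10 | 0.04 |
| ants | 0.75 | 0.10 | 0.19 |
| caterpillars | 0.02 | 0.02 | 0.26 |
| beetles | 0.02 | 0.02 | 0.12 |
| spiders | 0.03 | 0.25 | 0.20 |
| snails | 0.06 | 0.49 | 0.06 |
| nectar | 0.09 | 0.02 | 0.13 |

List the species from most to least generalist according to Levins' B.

population P3 > population P2 > population P4

Σp_P4ᵢ² = 0.03² + 0.75² + 0.02² + 0.02² + 0.03² + 0.06² + 0.09² = 0.0009 + 0.5625 + 0.0004 + 0.0004 + 0.0009 + 0.0036 + 0.0081 = 0.5768
B_P4 = 1 / 0.5768 = 1.7337
Σp_P2ᵢ² = 0.10² + 0.10² + 0.02² + 0.02² + 0.25² + 0.49² + 0.02² = 0.0100 + 0.0100 + 0.0004 + 0.0004 + 0.0625 + 0.2401 + 0.0004 = 0.3238
B_P2 = 1 / 0.3238 = 3.0883
Σp_P3ᵢ² = 0.04² + 0.19² + 0.26² + 0.12² + 0.20² + 0.06² + 0.13² = 0.0016 + 0.0361 + 0.0676 + 0.0144 + 0.0400 + 0.0036 + 0.0169 = 0.1802
B_P3 = 1 / 0.1802 = 5.5494
Ranking by B (broadest → narrowest): population P3 (5.55) > population P2 (3.09) > population P4 (1.73)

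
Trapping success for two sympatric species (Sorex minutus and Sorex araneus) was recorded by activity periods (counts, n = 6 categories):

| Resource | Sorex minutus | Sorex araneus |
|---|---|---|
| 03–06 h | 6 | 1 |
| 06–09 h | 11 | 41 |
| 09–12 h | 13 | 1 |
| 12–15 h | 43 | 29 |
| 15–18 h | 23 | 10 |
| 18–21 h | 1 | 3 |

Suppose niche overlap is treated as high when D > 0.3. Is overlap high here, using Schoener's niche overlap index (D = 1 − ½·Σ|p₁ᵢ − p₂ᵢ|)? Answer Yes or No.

Proportions for Sorex minutus (n=97): 6/97=0.0619, 11/97=0.1134, 13/97=0.1340, 43/97=0.4433, 23/97=0.2371, 1/97=0.0103
Proportions for Sorex araneus (n=85): 1/85=0.0118, 41/85=0.4824, 1/85=0.0118, 29/85=0.3412, 10/85=0.1176, 3/85=0.0353
Σ|p₁ᵢ − p₂ᵢ| = 0.0501 + 0.3690 + 0.1222 + 0.1021 + 0.1195 + 0.0250 = 0.7879
D = 1 − ½ × 0.7879 = 1 − 0.39395 = 0.60605
D = 0.60605 > 0.3 → Yes.

Yes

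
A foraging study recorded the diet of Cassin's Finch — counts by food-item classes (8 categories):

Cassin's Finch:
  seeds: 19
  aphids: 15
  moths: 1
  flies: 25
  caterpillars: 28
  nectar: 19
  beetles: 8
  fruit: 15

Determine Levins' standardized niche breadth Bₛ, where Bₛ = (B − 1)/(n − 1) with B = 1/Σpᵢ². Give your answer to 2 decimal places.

0.77

Proportions for Cassin's Finch (n=130): 19/130=0.1462, 15/130=0.1154, 1/130=0.0077, 25/130=0.1923, 28/130=0.2154, 19/130=0.1462, 8/130=0.0615, 15/130=0.1154
Σpᵢ² = 0.1462² + 0.1154² + 0.0077² + 0.1923² + 0.2154² + 0.1462² + 0.0615² + 0.1154² = 0.021374 + 0.013317 + 0.000059 + 0.036979 + 0.046397 + 0.021374 + 0.003782 + 0.013317 = 0.156599
B = 1 / 0.156599 = 6.3857
Bₛ = (B − 1)/(n − 1) = (6.3857 − 1)/(8 − 1) = 5.3857/7 = 0.7694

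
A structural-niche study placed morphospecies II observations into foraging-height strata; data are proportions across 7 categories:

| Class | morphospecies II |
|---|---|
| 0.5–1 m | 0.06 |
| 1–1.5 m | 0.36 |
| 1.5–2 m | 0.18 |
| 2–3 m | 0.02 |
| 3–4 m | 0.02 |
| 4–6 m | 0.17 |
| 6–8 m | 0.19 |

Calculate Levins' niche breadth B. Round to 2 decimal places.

Σpᵢ² = 0.06² + 0.36² + 0.18² + 0.02² + 0.02² + 0.17² + 0.19² = 0.0036 + 0.1296 + 0.0324 + 0.0004 + 0.0004 + 0.0289 + 0.0361 = 0.2314
B = 1 / 0.2314 = 4.3215

4.32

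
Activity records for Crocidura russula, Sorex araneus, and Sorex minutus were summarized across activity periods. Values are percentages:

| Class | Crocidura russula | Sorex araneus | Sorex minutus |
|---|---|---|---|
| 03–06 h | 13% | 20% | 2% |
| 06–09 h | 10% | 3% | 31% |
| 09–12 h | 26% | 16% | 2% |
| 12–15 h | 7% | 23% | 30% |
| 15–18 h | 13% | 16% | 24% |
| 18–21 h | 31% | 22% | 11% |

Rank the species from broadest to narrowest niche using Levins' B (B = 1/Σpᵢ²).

Sorex araneus > Crocidura russula > Sorex minutus

Convert percentages to proportions (divide by 100).
Σp_russᵢ² = 0.13² + 0.10² + 0.26² + 0.07² + 0.13² + 0.31² = 0.0169 + 0.0100 + 0.0676 + 0.0049 + 0.0169 + 0.0961 = 0.2124
B_russ = 1 / 0.2124 = 4.7081
Σp_aranᵢ² = 0.20² + 0.03² + 0.16² + 0.23² + 0.16² + 0.22² = 0.0400 + 0.0009 + 0.0256 + 0.0529 + 0.0256 + 0.0484 = 0.1934
B_aran = 1 / 0.1934 = 5.1706
Σp_minuᵢ² = 0.02² + 0.31² + 0.02² + 0.30² + 0.24² + 0.11² = 0.0004 + 0.0961 + 0.0004 + 0.0900 + 0.0576 + 0.0121 = 0.2566
B_minu = 1 / 0.2566 = 3.8971
Ranking by B (broadest → narrowest): Sorex araneus (5.17) > Crocidura russula (4.71) > Sorex minutus (3.90)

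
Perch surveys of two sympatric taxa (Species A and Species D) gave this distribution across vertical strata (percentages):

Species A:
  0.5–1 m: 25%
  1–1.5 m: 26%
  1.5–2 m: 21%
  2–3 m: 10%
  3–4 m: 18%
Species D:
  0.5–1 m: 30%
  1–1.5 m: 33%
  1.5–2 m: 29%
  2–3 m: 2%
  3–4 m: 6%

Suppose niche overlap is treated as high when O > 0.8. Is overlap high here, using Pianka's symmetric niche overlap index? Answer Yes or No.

Yes

Convert percentages to proportions (divide by 100).
Σ p₁ᵢp₂ᵢ = 0.0750 + 0.0858 + 0.0609 + 0.0020 + 0.0108 = 0.2345
Σp_1ᵢ² = 0.25² + 0.26² + 0.21² + 0.10² + 0.18² = 0.0625 + 0.0676 + 0.0441 + 0.0100 + 0.0324 = 0.2166
Σp_2ᵢ² = 0.30² + 0.33² + 0.29² + 0.02² + 0.06² = 0.0900 + 0.1089 + 0.0841 + 0.0004 + 0.0036 = 0.2870
O = 0.2345 / √(0.2166 × 0.2870) = 0.2345 / 0.24933 = 0.9405
O = 0.9405 > 0.8 → Yes.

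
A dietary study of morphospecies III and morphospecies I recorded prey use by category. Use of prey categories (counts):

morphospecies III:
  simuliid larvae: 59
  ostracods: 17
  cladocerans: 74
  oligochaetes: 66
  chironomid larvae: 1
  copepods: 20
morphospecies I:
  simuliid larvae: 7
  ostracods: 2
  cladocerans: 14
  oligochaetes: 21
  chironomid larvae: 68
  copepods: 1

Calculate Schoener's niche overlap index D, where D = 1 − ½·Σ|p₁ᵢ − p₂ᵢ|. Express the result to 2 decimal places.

0.40

Proportions for morphospecies III (n=237): 59/237=0.2489, 17/237=0.0717, 74/237=0.3122, 66/237=0.2785, 1/237=0.0042, 20/237=0.0844
Proportions for morphospecies I (n=113): 7/113=0.0619, 2/113=0.0177, 14/113=0.1239, 21/113=0.1858, 68/113=0.6018, 1/113=0.0088
Σ|p₁ᵢ − p₂ᵢ| = 0.1870 + 0.0540 + 0.1883 + 0.0927 + 0.5976 + 0.0756 = 1.1952
D = 1 − ½ × 1.1952 = 1 − 0.59760 = 0.40240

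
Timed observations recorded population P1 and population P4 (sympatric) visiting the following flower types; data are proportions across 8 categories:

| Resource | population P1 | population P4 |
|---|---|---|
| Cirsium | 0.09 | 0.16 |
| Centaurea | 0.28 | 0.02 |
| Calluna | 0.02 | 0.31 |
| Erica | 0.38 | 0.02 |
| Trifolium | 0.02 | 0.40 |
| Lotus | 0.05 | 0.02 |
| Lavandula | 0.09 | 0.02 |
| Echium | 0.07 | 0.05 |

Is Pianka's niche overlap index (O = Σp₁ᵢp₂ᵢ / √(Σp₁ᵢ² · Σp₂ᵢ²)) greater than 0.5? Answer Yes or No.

No

Σ p₁ᵢp₂ᵢ = 0.0144 + 0.0056 + 0.0062 + 0.0076 + 0.0080 + 0.0010 + 0.0018 + 0.0035 = 0.0481
Σp_1ᵢ² = 0.09² + 0.28² + 0.02² + 0.38² + 0.02² + 0.05² + 0.09² + 0.07² = 0.0081 + 0.0784 + 0.0004 + 0.1444 + 0.0004 + 0.0025 + 0.0081 + 0.0049 = 0.2472
Σp_2ᵢ² = 0.16² + 0.02² + 0.31² + 0.02² + 0.40² + 0.02² + 0.02² + 0.05² = 0.0256 + 0.0004 + 0.0961 + 0.0004 + 0.1600 + 0.0004 + 0.0004 + 0.0025 = 0.2858
O = 0.0481 / √(0.2472 × 0.2858) = 0.0481 / 0.26580 = 0.1810
O = 0.1810 < 0.5 → No.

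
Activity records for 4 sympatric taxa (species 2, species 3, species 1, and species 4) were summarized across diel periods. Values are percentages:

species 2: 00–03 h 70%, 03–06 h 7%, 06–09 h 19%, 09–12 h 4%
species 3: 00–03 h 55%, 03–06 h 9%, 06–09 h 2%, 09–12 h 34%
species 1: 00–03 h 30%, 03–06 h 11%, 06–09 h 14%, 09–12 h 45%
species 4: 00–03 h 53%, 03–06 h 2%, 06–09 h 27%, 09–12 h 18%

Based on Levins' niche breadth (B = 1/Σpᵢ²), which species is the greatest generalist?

species 1

Convert percentages to proportions (divide by 100).
Σp_2ᵢ² = 0.70² + 0.07² + 0.19² + 0.04² = 0.4900 + 0.0049 + 0.0361 + 0.0016 = 0.5326
B_2 = 1 / 0.5326 = 1.8776
Σp_3ᵢ² = 0.55² + 0.09² + 0.02² + 0.34² = 0.3025 + 0.0081 + 0.0004 + 0.1156 = 0.4266
B_3 = 1 / 0.4266 = 2.3441
Σp_1ᵢ² = 0.30² + 0.11² + 0.14² + 0.45² = 0.0900 + 0.0121 + 0.0196 + 0.2025 = 0.3242
B_1 = 1 / 0.3242 = 3.0845
Σp_4ᵢ² = 0.53² + 0.02² + 0.27² + 0.18² = 0.2809 + 0.0004 + 0.0729 + 0.0324 = 0.3866
B_4 = 1 / 0.3866 = 2.5867
Highest B → broadest niche (most generalist): species 1 (B = 3.08).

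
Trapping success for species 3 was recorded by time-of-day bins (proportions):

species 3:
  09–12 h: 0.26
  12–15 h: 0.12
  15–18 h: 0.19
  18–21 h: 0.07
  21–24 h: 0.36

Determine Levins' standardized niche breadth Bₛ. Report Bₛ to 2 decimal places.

Σpᵢ² = 0.26² + 0.12² + 0.19² + 0.07² + 0.36² = 0.0676 + 0.0144 + 0.0361 + 0.0049 + 0.1296 = 0.2526
B = 1 / 0.2526 = 3.9588
Bₛ = (B − 1)/(n − 1) = (3.9588 − 1)/(5 − 1) = 2.9588/4 = 0.7397

0.74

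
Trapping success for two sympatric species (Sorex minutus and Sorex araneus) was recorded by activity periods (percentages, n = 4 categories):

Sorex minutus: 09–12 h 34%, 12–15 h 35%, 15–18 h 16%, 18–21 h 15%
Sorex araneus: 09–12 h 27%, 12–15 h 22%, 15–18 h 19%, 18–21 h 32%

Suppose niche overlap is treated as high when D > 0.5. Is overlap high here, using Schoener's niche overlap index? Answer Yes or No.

Convert percentages to proportions (divide by 100).
Σ|p₁ᵢ − p₂ᵢ| = 0.07 + 0.13 + 0.03 + 0.17 = 0.40
D = 1 − ½ × 0.40 = 1 − 0.200 = 0.8000
D = 0.8000 > 0.5 → Yes.

Yes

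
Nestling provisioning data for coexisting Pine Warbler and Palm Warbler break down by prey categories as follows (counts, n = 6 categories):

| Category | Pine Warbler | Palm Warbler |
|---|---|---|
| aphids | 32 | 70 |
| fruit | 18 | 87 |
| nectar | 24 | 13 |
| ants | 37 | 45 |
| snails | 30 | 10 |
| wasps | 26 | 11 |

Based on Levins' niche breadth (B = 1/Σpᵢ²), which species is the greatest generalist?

Proportions for Pine Warbler (n=167): 32/167=0.1916, 18/167=0.1078, 24/167=0.1437, 37/167=0.2216, 30/167=0.1796, 26/167=0.1557
Proportions for Palm Warbler (n=236): 70/236=0.2966, 87/236=0.3686, 13/236=0.0551, 45/236=0.1907, 10/236=0.0424, 11/236=0.0466
Σp_Pineᵢ² = 0.1916² + 0.1078² + 0.1437² + 0.2216² + 0.1796² + 0.1557² = 0.036711 + 0.011621 + 0.020650 + 0.049107 + 0.032256 + 0.024242 = 0.174587
B_Pine = 1 / 0.174587 = 5.7278
Σp_Palmᵢ² = 0.2966² + 0.3686² + 0.0551² + 0.1907² + 0.0424² + 0.0466² = 0.087972 + 0.135866 + 0.003036 + 0.036366 + 0.001798 + 0.002172 = 0.267210
B_Palm = 1 / 0.267210 = 3.7424
Highest B → broadest niche (most generalist): Pine Warbler (B = 5.73).

Pine Warbler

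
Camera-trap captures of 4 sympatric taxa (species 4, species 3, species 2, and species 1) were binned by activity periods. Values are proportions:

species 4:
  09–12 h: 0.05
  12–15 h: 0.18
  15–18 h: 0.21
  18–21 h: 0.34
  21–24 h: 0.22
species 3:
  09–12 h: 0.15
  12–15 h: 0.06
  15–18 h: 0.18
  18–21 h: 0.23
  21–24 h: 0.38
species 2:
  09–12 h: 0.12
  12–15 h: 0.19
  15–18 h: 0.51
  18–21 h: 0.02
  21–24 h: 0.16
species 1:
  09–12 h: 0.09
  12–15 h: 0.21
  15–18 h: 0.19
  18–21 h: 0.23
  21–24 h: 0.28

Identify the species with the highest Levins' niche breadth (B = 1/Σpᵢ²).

Σp_4ᵢ² = 0.05² + 0.18² + 0.21² + 0.34² + 0.22² = 0.0025 + 0.0324 + 0.0441 + 0.1156 + 0.0484 = 0.2430
B_4 = 1 / 0.2430 = 4.1152
Σp_3ᵢ² = 0.15² + 0.06² + 0.18² + 0.23² + 0.38² = 0.0225 + 0.0036 + 0.0324 + 0.0529 + 0.1444 = 0.2558
B_3 = 1 / 0.2558 = 3.9093
Σp_2ᵢ² = 0.12² + 0.19² + 0.51² + 0.02² + 0.16² = 0.0144 + 0.0361 + 0.2601 + 0.0004 + 0.0256 = 0.3366
B_2 = 1 / 0.3366 = 2.9709
Σp_1ᵢ² = 0.09² + 0.21² + 0.19² + 0.23² + 0.28² = 0.0081 + 0.0441 + 0.0361 + 0.0529 + 0.0784 = 0.2196
B_1 = 1 / 0.2196 = 4.5537
Highest B → broadest niche (most generalist): species 1 (B = 4.55).

species 1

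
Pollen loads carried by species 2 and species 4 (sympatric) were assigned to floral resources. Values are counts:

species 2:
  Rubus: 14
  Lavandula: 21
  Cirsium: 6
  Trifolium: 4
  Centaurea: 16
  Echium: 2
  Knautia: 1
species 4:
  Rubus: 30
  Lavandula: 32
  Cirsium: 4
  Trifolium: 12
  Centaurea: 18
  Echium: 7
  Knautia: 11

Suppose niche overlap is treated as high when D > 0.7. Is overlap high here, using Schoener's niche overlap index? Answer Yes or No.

Proportions for species 2 (n=64): 14/64=0.2188, 21/64=0.3281, 6/64=0.0938, 4/64=0.0625, 16/64=0.2500, 2/64=0.0313, 1/64=0.0156
Proportions for species 4 (n=114): 30/114=0.2632, 32/114=0.2807, 4/114=0.0351, 12/114=0.1053, 18/114=0.1579, 7/114=0.0614, 11/114=0.0965
Σ|p₁ᵢ − p₂ᵢ| = 0.0444 + 0.0474 + 0.0587 + 0.0428 + 0.0921 + 0.0301 + 0.0809 = 0.3964
D = 1 − ½ × 0.3964 = 1 − 0.19820 = 0.80180
D = 0.80180 > 0.7 → Yes.

Yes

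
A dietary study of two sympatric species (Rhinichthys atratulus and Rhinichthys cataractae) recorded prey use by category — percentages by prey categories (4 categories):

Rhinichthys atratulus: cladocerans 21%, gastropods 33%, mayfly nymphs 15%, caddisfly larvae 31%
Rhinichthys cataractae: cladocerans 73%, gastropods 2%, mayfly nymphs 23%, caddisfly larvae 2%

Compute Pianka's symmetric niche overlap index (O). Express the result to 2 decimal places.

0.50

Convert percentages to proportions (divide by 100).
Σ p₁ᵢp₂ᵢ = 0.1533 + 0.0066 + 0.0345 + 0.0062 = 0.2006
Σp_1ᵢ² = 0.21² + 0.33² + 0.15² + 0.31² = 0.0441 + 0.1089 + 0.0225 + 0.0961 = 0.2716
Σp_2ᵢ² = 0.73² + 0.02² + 0.23² + 0.02² = 0.5329 + 0.0004 + 0.0529 + 0.0004 = 0.5866
O = 0.2006 / √(0.2716 × 0.5866) = 0.2006 / 0.39915 = 0.5026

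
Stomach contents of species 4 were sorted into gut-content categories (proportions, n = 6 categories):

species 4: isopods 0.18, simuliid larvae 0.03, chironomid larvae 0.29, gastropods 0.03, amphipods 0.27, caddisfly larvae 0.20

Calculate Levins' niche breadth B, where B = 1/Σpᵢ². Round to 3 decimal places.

Σpᵢ² = 0.18² + 0.03² + 0.29² + 0.03² + 0.27² + 0.20² = 0.0324 + 0.0009 + 0.0841 + 0.0009 + 0.0729 + 0.0400 = 0.2312
B = 1 / 0.2312 = 4.32526

4.325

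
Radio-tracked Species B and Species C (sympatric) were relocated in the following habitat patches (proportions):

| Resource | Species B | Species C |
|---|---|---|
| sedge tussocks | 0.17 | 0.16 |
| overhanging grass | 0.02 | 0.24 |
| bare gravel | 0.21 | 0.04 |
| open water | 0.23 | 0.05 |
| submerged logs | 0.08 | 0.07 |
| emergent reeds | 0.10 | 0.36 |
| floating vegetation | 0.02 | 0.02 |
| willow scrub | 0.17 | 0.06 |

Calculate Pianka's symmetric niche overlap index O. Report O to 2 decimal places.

0.53

Σ p₁ᵢp₂ᵢ = 0.0272 + 0.0048 + 0.0084 + 0.0115 + 0.0056 + 0.0360 + 0.0004 + 0.0102 = 0.1041
Σp_1ᵢ² = 0.17² + 0.02² + 0.21² + 0.23² + 0.08² + 0.10² + 0.02² + 0.17² = 0.0289 + 0.0004 + 0.0441 + 0.0529 + 0.0064 + 0.0100 + 0.0004 + 0.0289 = 0.1720
Σp_2ᵢ² = 0.16² + 0.24² + 0.04² + 0.05² + 0.07² + 0.36² + 0.02² + 0.06² = 0.0256 + 0.0576 + 0.0016 + 0.0025 + 0.0049 + 0.1296 + 0.0004 + 0.0036 = 0.2258
O = 0.1041 / √(0.1720 × 0.2258) = 0.1041 / 0.19707 = 0.5282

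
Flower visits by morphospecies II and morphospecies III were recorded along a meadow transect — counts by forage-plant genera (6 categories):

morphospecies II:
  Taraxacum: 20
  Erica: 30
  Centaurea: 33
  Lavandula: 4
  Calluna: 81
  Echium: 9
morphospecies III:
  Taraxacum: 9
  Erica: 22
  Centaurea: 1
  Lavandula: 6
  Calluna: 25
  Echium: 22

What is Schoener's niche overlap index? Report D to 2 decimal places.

Proportions for morphospecies II (n=177): 20/177=0.1130, 30/177=0.1695, 33/177=0.1864, 4/177=0.0226, 81/177=0.4576, 9/177=0.0508
Proportions for morphospecies III (n=85): 9/85=0.1059, 22/85=0.2588, 1/85=0.0118, 6/85=0.0706, 25/85=0.2941, 22/85=0.2588
Σ|p₁ᵢ − p₂ᵢ| = 0.0071 + 0.0893 + 0.1746 + 0.0480 + 0.1635 + 0.2080 = 0.6905
D = 1 − ½ × 0.6905 = 1 − 0.34525 = 0.65475

0.65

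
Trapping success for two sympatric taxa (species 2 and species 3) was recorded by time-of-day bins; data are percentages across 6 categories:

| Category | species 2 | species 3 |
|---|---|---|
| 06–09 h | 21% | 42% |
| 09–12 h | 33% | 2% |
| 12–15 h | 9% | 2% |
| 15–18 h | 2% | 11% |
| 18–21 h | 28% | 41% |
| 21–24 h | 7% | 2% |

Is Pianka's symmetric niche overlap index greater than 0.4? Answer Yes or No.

Yes

Convert percentages to proportions (divide by 100).
Σ p₁ᵢp₂ᵢ = 0.0882 + 0.0066 + 0.0018 + 0.0022 + 0.1148 + 0.0014 = 0.2150
Σp_1ᵢ² = 0.21² + 0.33² + 0.09² + 0.02² + 0.28² + 0.07² = 0.0441 + 0.1089 + 0.0081 + 0.0004 + 0.0784 + 0.0049 = 0.2448
Σp_2ᵢ² = 0.42² + 0.02² + 0.02² + 0.11² + 0.41² + 0.02² = 0.1764 + 0.0004 + 0.0004 + 0.0121 + 0.1681 + 0.0004 = 0.3578
O = 0.2150 / √(0.2448 × 0.3578) = 0.2150 / 0.29596 = 0.7264
O = 0.7264 > 0.4 → Yes.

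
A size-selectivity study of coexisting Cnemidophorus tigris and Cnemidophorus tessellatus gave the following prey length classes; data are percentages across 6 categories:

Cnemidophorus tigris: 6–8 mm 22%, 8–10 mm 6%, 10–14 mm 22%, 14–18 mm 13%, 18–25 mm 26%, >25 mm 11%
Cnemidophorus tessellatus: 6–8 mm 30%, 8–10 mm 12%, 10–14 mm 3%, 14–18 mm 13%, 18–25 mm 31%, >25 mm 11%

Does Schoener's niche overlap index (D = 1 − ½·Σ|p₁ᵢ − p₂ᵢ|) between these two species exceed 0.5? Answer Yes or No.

Convert percentages to proportions (divide by 100).
Σ|p₁ᵢ − p₂ᵢ| = 0.08 + 0.06 + 0.19 + 0.00 + 0.05 + 0.00 = 0.38
D = 1 − ½ × 0.38 = 1 − 0.190 = 0.8100
D = 0.8100 > 0.5 → Yes.

Yes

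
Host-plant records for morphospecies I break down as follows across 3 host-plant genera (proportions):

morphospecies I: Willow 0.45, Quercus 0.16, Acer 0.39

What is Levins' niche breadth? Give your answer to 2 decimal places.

2.63

Σpᵢ² = 0.45² + 0.16² + 0.39² = 0.2025 + 0.0256 + 0.1521 = 0.3802
B = 1 / 0.3802 = 2.6302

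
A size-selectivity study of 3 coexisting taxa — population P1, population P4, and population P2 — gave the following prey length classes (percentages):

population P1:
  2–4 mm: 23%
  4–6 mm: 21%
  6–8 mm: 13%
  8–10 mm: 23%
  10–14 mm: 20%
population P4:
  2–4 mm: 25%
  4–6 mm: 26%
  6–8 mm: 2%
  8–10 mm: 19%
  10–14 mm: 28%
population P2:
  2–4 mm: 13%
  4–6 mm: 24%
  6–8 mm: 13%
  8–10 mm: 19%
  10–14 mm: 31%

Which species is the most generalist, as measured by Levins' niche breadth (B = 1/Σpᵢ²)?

population P1

Convert percentages to proportions (divide by 100).
Σp_P1ᵢ² = 0.23² + 0.21² + 0.13² + 0.23² + 0.20² = 0.0529 + 0.0441 + 0.0169 + 0.0529 + 0.0400 = 0.2068
B_P1 = 1 / 0.2068 = 4.8356
Σp_P4ᵢ² = 0.25² + 0.26² + 0.02² + 0.19² + 0.28² = 0.0625 + 0.0676 + 0.0004 + 0.0361 + 0.0784 = 0.2450
B_P4 = 1 / 0.2450 = 4.0816
Σp_P2ᵢ² = 0.13² + 0.24² + 0.13² + 0.19² + 0.31² = 0.0169 + 0.0576 + 0.0169 + 0.0361 + 0.0961 = 0.2236
B_P2 = 1 / 0.2236 = 4.4723
Highest B → broadest niche (most generalist): population P1 (B = 4.84).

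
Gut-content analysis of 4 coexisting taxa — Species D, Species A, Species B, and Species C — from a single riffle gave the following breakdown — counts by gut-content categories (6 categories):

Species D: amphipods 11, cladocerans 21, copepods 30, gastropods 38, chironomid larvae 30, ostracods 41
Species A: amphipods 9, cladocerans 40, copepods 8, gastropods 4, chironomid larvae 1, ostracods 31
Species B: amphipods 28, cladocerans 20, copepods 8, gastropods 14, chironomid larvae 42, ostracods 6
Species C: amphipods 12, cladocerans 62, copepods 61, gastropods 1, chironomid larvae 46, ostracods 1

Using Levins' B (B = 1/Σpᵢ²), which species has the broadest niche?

Species D

Proportions for Species D (n=171): 11/171=0.0643, 21/171=0.1228, 30/171=0.1754, 38/171=0.2222, 30/171=0.1754, 41/171=0.2398
Proportions for Species A (n=93): 9/93=0.0968, 40/93=0.4301, 8/93=0.0860, 4/93=0.0430, 1/93=0.0108, 31/93=0.3333
Proportions for Species B (n=118): 28/118=0.2373, 20/118=0.1695, 8/118=0.0678, 14/118=0.1186, 42/118=0.3559, 6/118=0.0508
Proportions for Species C (n=183): 12/183=0.0656, 62/183=0.3388, 61/183=0.3333, 1/183=0.0055, 46/183=0.2514, 1/183=0.0055
Σp_Dᵢ² = 0.0643² + 0.1228² + 0.1754² + 0.2222² + 0.1754² + 0.2398² = 0.004134 + 0.015080 + 0.030765 + 0.049373 + 0.030765 + 0.057504 = 0.187621
B_D = 1 / 0.187621 = 5.3299
Σp_Aᵢ² = 0.0968² + 0.4301² + 0.0860² + 0.0430² + 0.0108² + 0.3333² = 0.009370 + 0.184986 + 0.007396 + 0.001849 + 0.000117 + 0.111089 = 0.314807
B_A = 1 / 0.314807 = 3.1765
Σp_Bᵢ² = 0.2373² + 0.1695² + 0.0678² + 0.1186² + 0.3559² + 0.0508² = 0.056311 + 0.028730 + 0.004597 + 0.014066 + 0.126665 + 0.002581 = 0.232950
B_B = 1 / 0.232950 = 4.2928
Σp_Cᵢ² = 0.0656² + 0.3388² + 0.3333² + 0.0055² + 0.2514² + 0.0055² = 0.004303 + 0.114785 + 0.111089 + 0.000030 + 0.063202 + 0.000030 = 0.293439
B_C = 1 / 0.293439 = 3.4079
Highest B → broadest niche (most generalist): Species D (B = 5.33).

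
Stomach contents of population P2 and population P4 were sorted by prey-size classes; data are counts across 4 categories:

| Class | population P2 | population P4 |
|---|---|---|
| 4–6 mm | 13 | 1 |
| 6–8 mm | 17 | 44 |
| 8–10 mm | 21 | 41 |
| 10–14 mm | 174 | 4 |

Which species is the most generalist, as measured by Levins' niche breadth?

Proportions for population P2 (n=225): 13/225=0.0578, 17/225=0.0756, 21/225=0.0933, 174/225=0.7733
Proportions for population P4 (n=90): 1/90=0.0111, 44/90=0.4889, 41/90=0.4556, 4/90=0.0444
Σp_P2ᵢ² = 0.0578² + 0.0756² + 0.0933² + 0.7733² = 0.003341 + 0.005715 + 0.008705 + 0.597993 = 0.615754
B_P2 = 1 / 0.615754 = 1.6240
Σp_P4ᵢ² = 0.0111² + 0.4889² + 0.4556² + 0.0444² = 0.000123 + 0.239023 + 0.207571 + 0.001971 = 0.448688
B_P4 = 1 / 0.448688 = 2.2287
Highest B → broadest niche (most generalist): population P4 (B = 2.23).

population P4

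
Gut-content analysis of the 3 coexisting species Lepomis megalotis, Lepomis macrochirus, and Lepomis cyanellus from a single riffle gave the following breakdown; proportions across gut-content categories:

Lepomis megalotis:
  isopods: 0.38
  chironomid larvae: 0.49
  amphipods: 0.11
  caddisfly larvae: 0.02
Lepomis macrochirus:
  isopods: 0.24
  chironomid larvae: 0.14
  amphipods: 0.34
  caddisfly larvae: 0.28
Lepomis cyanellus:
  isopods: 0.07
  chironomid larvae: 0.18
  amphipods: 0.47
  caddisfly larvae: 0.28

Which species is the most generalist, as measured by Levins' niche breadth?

Σp_megaᵢ² = 0.38² + 0.49² + 0.11² + 0.02² = 0.1444 + 0.2401 + 0.0121 + 0.0004 = 0.3970
B_mega = 1 / 0.3970 = 2.5189
Σp_macrᵢ² = 0.24² + 0.14² + 0.34² + 0.28² = 0.0576 + 0.0196 + 0.1156 + 0.0784 = 0.2712
B_macr = 1 / 0.2712 = 3.6873
Σp_cyanᵢ² = 0.07² + 0.18² + 0.47² + 0.28² = 0.0049 + 0.0324 + 0.2209 + 0.0784 = 0.3366
B_cyan = 1 / 0.3366 = 2.9709
Highest B → broadest niche (most generalist): Lepomis macrochirus (B = 3.69).

Lepomis macrochirus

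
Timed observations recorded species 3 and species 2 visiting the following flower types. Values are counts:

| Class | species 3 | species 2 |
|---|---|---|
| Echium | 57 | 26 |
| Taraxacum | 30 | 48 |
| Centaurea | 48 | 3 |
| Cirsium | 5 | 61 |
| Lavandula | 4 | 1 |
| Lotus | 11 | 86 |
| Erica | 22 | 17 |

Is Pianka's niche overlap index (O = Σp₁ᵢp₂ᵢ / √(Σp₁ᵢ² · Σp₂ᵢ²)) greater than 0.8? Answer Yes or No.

No

Proportions for species 3 (n=177): 57/177=0.3220, 30/177=0.1695, 48/177=0.2712, 5/177=0.0282, 4/177=0.0226, 11/177=0.0621, 22/177=0.1243
Proportions for species 2 (n=242): 26/242=0.1074, 48/242=0.1983, 3/242=0.0124, 61/242=0.2521, 1/242=0.0041, 86/242=0.3554, 17/242=0.0702
Σ p₁ᵢp₂ᵢ = 0.034583 + 0.033612 + 0.003363 + 0.007109 + 0.000093 + 0.022070 + 0.008726 = 0.109556
Σp_1ᵢ² = 0.3220² + 0.1695² + 0.2712² + 0.0282² + 0.0226² + 0.0621² + 0.1243² = 0.103684 + 0.028730 + 0.073549 + 0.000795 + 0.000511 + 0.003856 + 0.015450 = 0.226575
Σp_2ᵢ² = 0.1074² + 0.1983² + 0.0124² + 0.2521² + 0.0041² + 0.3554² + 0.0702² = 0.011535 + 0.039323 + 0.000154 + 0.063554 + 0.000017 + 0.126309 + 0.004928 = 0.245820
O = 0.109556 / √(0.226575 × 0.245820) = 0.109556 / 0.2360014 = 0.4642
O = 0.4642 < 0.8 → No.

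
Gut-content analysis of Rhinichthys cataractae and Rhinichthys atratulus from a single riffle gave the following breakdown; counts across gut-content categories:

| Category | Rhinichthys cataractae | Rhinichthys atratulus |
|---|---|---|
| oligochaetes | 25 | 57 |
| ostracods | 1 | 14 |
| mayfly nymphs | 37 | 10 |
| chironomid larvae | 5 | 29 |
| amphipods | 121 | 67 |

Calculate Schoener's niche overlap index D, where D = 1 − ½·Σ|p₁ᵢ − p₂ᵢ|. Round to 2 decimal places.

0.60

Proportions for Rhinichthys cataractae (n=189): 25/189=0.1323, 1/189=0.0053, 37/189=0.1958, 5/189=0.0265, 121/189=0.6402
Proportions for Rhinichthys atratulus (n=177): 57/177=0.3220, 14/177=0.0791, 10/177=0.0565, 29/177=0.1638, 67/177=0.3785
Σ|p₁ᵢ − p₂ᵢ| = 0.1897 + 0.0738 + 0.1393 + 0.1373 + 0.2617 = 0.8018
D = 1 − ½ × 0.8018 = 1 − 0.40090 = 0.59910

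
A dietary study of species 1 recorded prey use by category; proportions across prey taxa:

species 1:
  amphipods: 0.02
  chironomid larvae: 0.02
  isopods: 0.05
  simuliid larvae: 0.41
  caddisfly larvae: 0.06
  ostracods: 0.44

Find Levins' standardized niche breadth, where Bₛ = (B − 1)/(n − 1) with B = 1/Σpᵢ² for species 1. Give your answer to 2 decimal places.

0.34

Σpᵢ² = 0.02² + 0.02² + 0.05² + 0.41² + 0.06² + 0.44² = 0.0004 + 0.0004 + 0.0025 + 0.1681 + 0.0036 + 0.1936 = 0.3686
B = 1 / 0.3686 = 2.7130
Bₛ = (B − 1)/(n − 1) = (2.7130 − 1)/(6 − 1) = 1.7130/5 = 0.3426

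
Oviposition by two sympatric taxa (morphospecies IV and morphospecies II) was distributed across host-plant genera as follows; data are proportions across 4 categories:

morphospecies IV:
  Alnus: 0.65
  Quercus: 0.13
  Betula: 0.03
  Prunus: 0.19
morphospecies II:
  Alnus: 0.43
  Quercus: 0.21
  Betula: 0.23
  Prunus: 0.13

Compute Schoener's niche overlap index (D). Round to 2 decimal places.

Σ|p₁ᵢ − p₂ᵢ| = 0.22 + 0.08 + 0.20 + 0.06 = 0.56
D = 1 − ½ × 0.56 = 1 − 0.280 = 0.7200

0.72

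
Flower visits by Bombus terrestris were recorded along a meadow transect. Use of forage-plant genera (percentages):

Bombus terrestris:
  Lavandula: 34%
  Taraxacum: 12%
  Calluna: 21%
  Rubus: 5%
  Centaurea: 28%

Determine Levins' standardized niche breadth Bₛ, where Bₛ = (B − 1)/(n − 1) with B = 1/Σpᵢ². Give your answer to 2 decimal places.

Convert percentages to proportions (divide by 100).
Σpᵢ² = 0.34² + 0.12² + 0.21² + 0.05² + 0.28² = 0.1156 + 0.0144 + 0.0441 + 0.0025 + 0.0784 = 0.2550
B = 1 / 0.2550 = 3.9216
Bₛ = (B − 1)/(n − 1) = (3.9216 − 1)/(5 − 1) = 2.9216/4 = 0.7304

0.73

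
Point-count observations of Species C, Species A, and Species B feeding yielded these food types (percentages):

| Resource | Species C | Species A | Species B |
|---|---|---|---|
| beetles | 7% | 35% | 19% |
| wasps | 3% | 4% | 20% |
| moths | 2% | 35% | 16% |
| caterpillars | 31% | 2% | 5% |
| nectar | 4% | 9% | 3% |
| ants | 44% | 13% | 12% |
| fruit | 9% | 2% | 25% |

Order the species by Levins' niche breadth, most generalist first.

Species B > Species A > Species C

Convert percentages to proportions (divide by 100).
Σp_Cᵢ² = 0.07² + 0.03² + 0.02² + 0.31² + 0.04² + 0.44² + 0.09² = 0.0049 + 0.0009 + 0.0004 + 0.0961 + 0.0016 + 0.1936 + 0.0081 = 0.3056
B_C = 1 / 0.3056 = 3.2723
Σp_Aᵢ² = 0.35² + 0.04² + 0.35² + 0.02² + 0.09² + 0.13² + 0.02² = 0.1225 + 0.0016 + 0.1225 + 0.0004 + 0.0081 + 0.0169 + 0.0004 = 0.2724
B_A = 1 / 0.2724 = 3.6711
Σp_Bᵢ² = 0.19² + 0.20² + 0.16² + 0.05² + 0.03² + 0.12² + 0.25² = 0.0361 + 0.0400 + 0.0256 + 0.0025 + 0.0009 + 0.0144 + 0.0625 = 0.1820
B_B = 1 / 0.1820 = 5.4945
Ranking by B (broadest → narrowest): Species B (5.49) > Species A (3.67) > Species C (3.27)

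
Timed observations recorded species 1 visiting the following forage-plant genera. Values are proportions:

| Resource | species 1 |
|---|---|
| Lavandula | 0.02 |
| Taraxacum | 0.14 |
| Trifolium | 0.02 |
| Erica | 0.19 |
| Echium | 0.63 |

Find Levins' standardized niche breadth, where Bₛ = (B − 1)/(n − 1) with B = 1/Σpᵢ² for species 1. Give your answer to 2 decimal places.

Σpᵢ² = 0.02² + 0.14² + 0.02² + 0.19² + 0.63² = 0.0004 + 0.0196 + 0.0004 + 0.0361 + 0.3969 = 0.4534
B = 1 / 0.4534 = 2.2056
Bₛ = (B − 1)/(n − 1) = (2.2056 − 1)/(5 − 1) = 1.2056/4 = 0.3014

0.30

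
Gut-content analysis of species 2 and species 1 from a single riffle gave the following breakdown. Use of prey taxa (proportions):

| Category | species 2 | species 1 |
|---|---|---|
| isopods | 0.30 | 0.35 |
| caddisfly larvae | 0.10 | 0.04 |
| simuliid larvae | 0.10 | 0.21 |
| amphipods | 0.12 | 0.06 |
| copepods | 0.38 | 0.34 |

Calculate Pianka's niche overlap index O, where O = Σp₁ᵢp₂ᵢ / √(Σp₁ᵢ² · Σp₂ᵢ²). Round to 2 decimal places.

0.96

Σ p₁ᵢp₂ᵢ = 0.1050 + 0.0040 + 0.0210 + 0.0072 + 0.1292 = 0.2664
Σp_1ᵢ² = 0.30² + 0.10² + 0.10² + 0.12² + 0.38² = 0.0900 + 0.0100 + 0.0100 + 0.0144 + 0.1444 = 0.2688
Σp_2ᵢ² = 0.35² + 0.04² + 0.21² + 0.06² + 0.34² = 0.1225 + 0.0016 + 0.0441 + 0.0036 + 0.1156 = 0.2874
O = 0.2664 / √(0.2688 × 0.2874) = 0.2664 / 0.27794 = 0.9585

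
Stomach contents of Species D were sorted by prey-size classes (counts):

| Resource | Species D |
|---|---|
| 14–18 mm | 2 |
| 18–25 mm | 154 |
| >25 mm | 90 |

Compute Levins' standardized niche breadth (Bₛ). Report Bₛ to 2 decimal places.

0.45

Proportions for Species D (n=246): 2/246=0.0081, 154/246=0.6260, 90/246=0.3659
Σpᵢ² = 0.0081² + 0.6260² + 0.3659² = 0.000066 + 0.391876 + 0.133883 = 0.525825
B = 1 / 0.525825 = 1.9018
Bₛ = (B − 1)/(n − 1) = (1.9018 − 1)/(3 − 1) = 0.9018/2 = 0.4509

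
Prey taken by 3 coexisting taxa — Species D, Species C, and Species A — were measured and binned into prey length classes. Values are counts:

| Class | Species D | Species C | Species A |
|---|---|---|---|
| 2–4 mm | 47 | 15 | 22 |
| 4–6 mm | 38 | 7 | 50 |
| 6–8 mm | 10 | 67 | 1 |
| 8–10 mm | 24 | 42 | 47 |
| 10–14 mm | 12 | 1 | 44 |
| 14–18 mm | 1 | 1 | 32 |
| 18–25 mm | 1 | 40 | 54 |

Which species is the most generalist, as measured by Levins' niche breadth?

Species A

Proportions for Species D (n=133): 47/133=0.3534, 38/133=0.2857, 10/133=0.0752, 24/133=0.1805, 12/133=0.0902, 1/133=0.0075, 1/133=0.0075
Proportions for Species C (n=173): 15/173=0.0867, 7/173=0.0405, 67/173=0.3873, 42/173=0.2428, 1/173=0.0058, 1/173=0.0058, 40/173=0.2312
Proportions for Species A (n=250): 22/250=0.0880, 50/250=0.2000, 1/250=0.0040, 47/250=0.1880, 44/250=0.1760, 32/250=0.1280, 54/250=0.2160
Σp_Dᵢ² = 0.3534² + 0.2857² + 0.0752² + 0.1805² + 0.0902² + 0.0075² + 0.0075² = 0.124892 + 0.081624 + 0.005655 + 0.032580 + 0.008136 + 0.000056 + 0.000056 = 0.252999
B_D = 1 / 0.252999 = 3.9526
Σp_Cᵢ² = 0.0867² + 0.0405² + 0.3873² + 0.2428² + 0.0058² + 0.0058² + 0.2312² = 0.007517 + 0.001640 + 0.150001 + 0.058952 + 0.000034 + 0.000034 + 0.053453 = 0.271631
B_C = 1 / 0.271631 = 3.6815
Σp_Aᵢ² = 0.0880² + 0.2000² + 0.0040² + 0.1880² + 0.1760² + 0.1280² + 0.2160² = 0.007744 + 0.040000 + 0.000016 + 0.035344 + 0.030976 + 0.016384 + 0.046656 = 0.177120
B_A = 1 / 0.177120 = 5.6459
Highest B → broadest niche (most generalist): Species A (B = 5.65).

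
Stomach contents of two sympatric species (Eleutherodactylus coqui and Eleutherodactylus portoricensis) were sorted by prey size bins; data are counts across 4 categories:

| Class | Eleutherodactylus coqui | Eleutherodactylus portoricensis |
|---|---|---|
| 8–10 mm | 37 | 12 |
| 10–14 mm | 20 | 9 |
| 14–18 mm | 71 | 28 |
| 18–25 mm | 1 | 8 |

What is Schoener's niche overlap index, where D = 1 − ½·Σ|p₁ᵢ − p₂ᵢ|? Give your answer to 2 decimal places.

Proportions for Eleutherodactylus coqui (n=129): 37/129=0.2868, 20/129=0.1550, 71/129=0.5504, 1/129=0.0078
Proportions for Eleutherodactylus portoricensis (n=57): 12/57=0.2105, 9/57=0.1579, 28/57=0.4912, 8/57=0.1404
Σ|p₁ᵢ − p₂ᵢ| = 0.0763 + 0.0029 + 0.0592 + 0.1326 = 0.2710
D = 1 − ½ × 0.2710 = 1 − 0.13550 = 0.86450

0.86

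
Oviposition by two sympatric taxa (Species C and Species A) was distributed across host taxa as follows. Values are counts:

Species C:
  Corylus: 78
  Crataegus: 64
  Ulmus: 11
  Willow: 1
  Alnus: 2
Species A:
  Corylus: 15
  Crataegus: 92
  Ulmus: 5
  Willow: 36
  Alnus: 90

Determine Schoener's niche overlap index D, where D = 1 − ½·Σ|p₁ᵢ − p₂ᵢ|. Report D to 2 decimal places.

0.49

Proportions for Species C (n=156): 78/156=0.5000, 64/156=0.4103, 11/156=0.0705, 1/156=0.0064, 2/156=0.0128
Proportions for Species A (n=238): 15/238=0.0630, 92/238=0.3866, 5/238=0.0210, 36/238=0.1513, 90/238=0.3782
Σ|p₁ᵢ − p₂ᵢ| = 0.4370 + 0.0237 + 0.0495 + 0.1449 + 0.3654 = 1.0205
D = 1 − ½ × 1.0205 = 1 − 0.51025 = 0.48975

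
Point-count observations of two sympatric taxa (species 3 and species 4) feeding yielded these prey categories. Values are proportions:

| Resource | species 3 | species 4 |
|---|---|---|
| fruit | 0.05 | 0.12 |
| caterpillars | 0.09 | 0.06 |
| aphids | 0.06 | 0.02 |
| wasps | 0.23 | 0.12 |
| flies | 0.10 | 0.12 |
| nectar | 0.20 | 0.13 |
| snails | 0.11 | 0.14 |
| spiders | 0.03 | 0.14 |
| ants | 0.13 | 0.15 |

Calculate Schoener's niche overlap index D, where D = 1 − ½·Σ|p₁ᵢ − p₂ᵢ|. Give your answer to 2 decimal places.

0.75

Σ|p₁ᵢ − p₂ᵢ| = 0.07 + 0.03 + 0.04 + 0.11 + 0.02 + 0.07 + 0.03 + 0.11 + 0.02 = 0.50
D = 1 − ½ × 0.50 = 1 − 0.250 = 0.7500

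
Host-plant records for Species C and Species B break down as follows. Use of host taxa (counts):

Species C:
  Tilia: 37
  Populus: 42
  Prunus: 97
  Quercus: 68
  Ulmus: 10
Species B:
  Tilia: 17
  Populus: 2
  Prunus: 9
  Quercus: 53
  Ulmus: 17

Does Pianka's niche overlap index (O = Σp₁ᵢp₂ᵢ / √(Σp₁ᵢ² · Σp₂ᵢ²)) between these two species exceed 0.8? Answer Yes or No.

No

Proportions for Species C (n=254): 37/254=0.1457, 42/254=0.1654, 97/254=0.3819, 68/254=0.2677, 10/254=0.0394
Proportions for Species B (n=98): 17/98=0.1735, 2/98=0.0204, 9/98=0.0918, 53/98=0.5408, 17/98=0.1735
Σ p₁ᵢp₂ᵢ = 0.025279 + 0.003374 + 0.035058 + 0.144772 + 0.006836 = 0.215319
Σp_1ᵢ² = 0.1457² + 0.1654² + 0.3819² + 0.2677² + 0.0394² = 0.021228 + 0.027357 + 0.145848 + 0.071663 + 0.001552 = 0.267648
Σp_2ᵢ² = 0.1735² + 0.0204² + 0.0918² + 0.5408² + 0.1735² = 0.030102 + 0.000416 + 0.008427 + 0.292465 + 0.030102 = 0.361512
O = 0.215319 / √(0.267648 × 0.361512) = 0.215319 / 0.3110594 = 0.6922
O = 0.6922 < 0.8 → No.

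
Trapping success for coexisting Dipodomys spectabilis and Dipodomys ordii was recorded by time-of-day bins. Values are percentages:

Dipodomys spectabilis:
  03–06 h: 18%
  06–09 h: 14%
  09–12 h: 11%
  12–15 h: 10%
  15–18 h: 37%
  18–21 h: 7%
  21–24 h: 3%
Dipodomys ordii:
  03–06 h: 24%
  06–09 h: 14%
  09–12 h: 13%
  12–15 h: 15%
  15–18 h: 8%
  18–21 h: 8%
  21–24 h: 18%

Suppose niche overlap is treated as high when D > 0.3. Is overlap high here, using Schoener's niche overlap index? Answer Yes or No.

Yes

Convert percentages to proportions (divide by 100).
Σ|p₁ᵢ − p₂ᵢ| = 0.06 + 0.00 + 0.02 + 0.05 + 0.29 + 0.01 + 0.15 = 0.58
D = 1 − ½ × 0.58 = 1 − 0.290 = 0.7100
D = 0.7100 > 0.3 → Yes.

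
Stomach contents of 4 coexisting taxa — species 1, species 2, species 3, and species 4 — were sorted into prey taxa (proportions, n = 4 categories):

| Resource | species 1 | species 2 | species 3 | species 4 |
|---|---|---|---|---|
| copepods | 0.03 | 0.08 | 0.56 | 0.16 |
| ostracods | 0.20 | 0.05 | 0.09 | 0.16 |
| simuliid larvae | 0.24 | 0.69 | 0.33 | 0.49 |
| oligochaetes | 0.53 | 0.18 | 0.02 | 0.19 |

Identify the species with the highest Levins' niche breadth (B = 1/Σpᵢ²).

Σp_1ᵢ² = 0.03² + 0.20² + 0.24² + 0.53² = 0.0009 + 0.0400 + 0.0576 + 0.2809 = 0.3794
B_1 = 1 / 0.3794 = 2.6357
Σp_2ᵢ² = 0.08² + 0.05² + 0.69² + 0.18² = 0.0064 + 0.0025 + 0.4761 + 0.0324 = 0.5174
B_2 = 1 / 0.5174 = 1.9327
Σp_3ᵢ² = 0.56² + 0.09² + 0.33² + 0.02² = 0.3136 + 0.0081 + 0.1089 + 0.0004 = 0.4310
B_3 = 1 / 0.4310 = 2.3202
Σp_4ᵢ² = 0.16² + 0.16² + 0.49² + 0.19² = 0.0256 + 0.0256 + 0.2401 + 0.0361 = 0.3274
B_4 = 1 / 0.3274 = 3.0544
Highest B → broadest niche (most generalist): species 4 (B = 3.05).

species 4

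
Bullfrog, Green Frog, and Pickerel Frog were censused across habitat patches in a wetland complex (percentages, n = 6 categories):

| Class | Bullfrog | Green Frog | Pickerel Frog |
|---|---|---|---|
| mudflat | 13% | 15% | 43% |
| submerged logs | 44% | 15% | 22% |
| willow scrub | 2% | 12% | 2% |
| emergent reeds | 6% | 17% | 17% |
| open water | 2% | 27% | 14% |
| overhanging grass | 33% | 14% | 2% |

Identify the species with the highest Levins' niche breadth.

Green Frog

Convert percentages to proportions (divide by 100).
Σp_Bullᵢ² = 0.13² + 0.44² + 0.02² + 0.06² + 0.02² + 0.33² = 0.0169 + 0.1936 + 0.0004 + 0.0036 + 0.0004 + 0.1089 = 0.3238
B_Bull = 1 / 0.3238 = 3.0883
Σp_Greeᵢ² = 0.15² + 0.15² + 0.12² + 0.17² + 0.27² + 0.14² = 0.0225 + 0.0225 + 0.0144 + 0.0289 + 0.0729 + 0.0196 = 0.1808
B_Gree = 1 / 0.1808 = 5.5310
Σp_Pickᵢ² = 0.43² + 0.22² + 0.02² + 0.17² + 0.14² + 0.02² = 0.1849 + 0.0484 + 0.0004 + 0.0289 + 0.0196 + 0.0004 = 0.2826
B_Pick = 1 / 0.2826 = 3.5386
Highest B → broadest niche (most generalist): Green Frog (B = 5.53).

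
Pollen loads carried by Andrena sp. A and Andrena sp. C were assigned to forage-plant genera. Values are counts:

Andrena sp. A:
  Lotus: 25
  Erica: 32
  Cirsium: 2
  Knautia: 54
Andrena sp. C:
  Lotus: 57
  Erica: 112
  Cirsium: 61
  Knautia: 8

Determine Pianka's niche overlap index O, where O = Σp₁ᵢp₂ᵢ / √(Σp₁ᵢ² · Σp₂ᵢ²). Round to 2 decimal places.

0.59

Proportions for Andrena sp. A (n=113): 25/113=0.2212, 32/113=0.2832, 2/113=0.0177, 54/113=0.4779
Proportions for Andrena sp. C (n=238): 57/238=0.2395, 112/238=0.4706, 61/238=0.2563, 8/238=0.0336
Σ p₁ᵢp₂ᵢ = 0.052977 + 0.133274 + 0.004537 + 0.016057 = 0.206845
Σp_1ᵢ² = 0.2212² + 0.2832² + 0.0177² + 0.4779² = 0.048929 + 0.080202 + 0.000313 + 0.228388 = 0.357832
Σp_2ᵢ² = 0.2395² + 0.4706² + 0.2563² + 0.0336² = 0.057360 + 0.221464 + 0.065690 + 0.001129 = 0.345643
O = 0.206845 / √(0.357832 × 0.345643) = 0.206845 / 0.3516847 = 0.5882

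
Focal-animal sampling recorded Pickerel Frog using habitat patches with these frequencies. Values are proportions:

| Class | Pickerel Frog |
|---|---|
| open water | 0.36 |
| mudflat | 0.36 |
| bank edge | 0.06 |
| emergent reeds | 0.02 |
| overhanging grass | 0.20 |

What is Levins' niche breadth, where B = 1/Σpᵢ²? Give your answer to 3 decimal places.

3.298

Σpᵢ² = 0.36² + 0.36² + 0.06² + 0.02² + 0.20² = 0.1296 + 0.1296 + 0.0036 + 0.0004 + 0.0400 = 0.3032
B = 1 / 0.3032 = 3.29815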